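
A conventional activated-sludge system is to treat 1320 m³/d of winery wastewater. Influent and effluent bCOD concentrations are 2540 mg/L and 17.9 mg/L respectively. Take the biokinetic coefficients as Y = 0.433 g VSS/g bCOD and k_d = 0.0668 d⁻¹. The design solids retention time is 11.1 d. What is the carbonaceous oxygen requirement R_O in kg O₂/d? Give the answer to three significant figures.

R_O ≈ 2150 kg O₂/d

Observed yield with endogenous decay: Y_obs = Y / (1 + k_d·θ_c) = 0.433 / (1 + 0.0668 × 11.1) = 0.433 / 1.741 = 0.2486 g VSS/g bCOD.
Mass of bCOD removed per day: Q(S₀ − S) = 1320 × 2522 g/m³ = 3329 kg/d.
Biomass synthesised: P_X = Y_obs × 3329 = 827.8 kg VSS/d.
R_O = Q·ΔS − 1.42 P_X = 3329 − 1175 = 2154 kg O₂/d.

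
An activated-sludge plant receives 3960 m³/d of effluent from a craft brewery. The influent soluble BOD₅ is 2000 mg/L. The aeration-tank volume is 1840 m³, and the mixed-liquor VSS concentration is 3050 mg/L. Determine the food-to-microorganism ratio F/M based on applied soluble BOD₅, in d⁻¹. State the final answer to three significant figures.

F/M = Q·S₀ / (V·X) = 3960 × 2000 / (1840 × 3050) = 1.411 g soluble BOD₅·(g VSS·d)⁻¹.

F/M ≈ 1.41 d⁻¹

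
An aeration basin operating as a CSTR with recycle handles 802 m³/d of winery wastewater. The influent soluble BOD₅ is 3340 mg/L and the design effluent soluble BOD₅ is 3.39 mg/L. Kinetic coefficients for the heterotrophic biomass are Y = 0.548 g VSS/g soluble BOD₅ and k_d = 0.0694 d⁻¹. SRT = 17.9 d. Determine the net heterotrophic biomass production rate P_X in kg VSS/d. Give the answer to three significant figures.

P_X ≈ 654 kg VSS/d

The observed yield is Y_obs = Y/(1 + k_d·θ_c) = 0.548 / (1 + 0.0694 × 17.9) = 0.548 / 2.242 = 0.2444 g VSS per g soluble BOD₅ removed.
ΔS = 3340 − 3.39 = 3337 mg/L, so the substrate removal rate is 802 × 3337/1000 = 2676 kg soluble BOD₅/d.
Biomass produced: P_X = Y_obs·Q·ΔS = 0.2444 × 2676 ≈ 654.0 kg VSS/d.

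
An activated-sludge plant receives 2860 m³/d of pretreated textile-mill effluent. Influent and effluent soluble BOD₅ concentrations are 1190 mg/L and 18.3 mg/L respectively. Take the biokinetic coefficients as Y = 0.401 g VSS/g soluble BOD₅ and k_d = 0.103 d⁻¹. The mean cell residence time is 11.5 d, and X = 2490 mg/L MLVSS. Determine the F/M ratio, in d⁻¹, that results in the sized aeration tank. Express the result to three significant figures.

Steady-state biomass mass balance: V·X·(1 + k_d·θ_c) = Y·Q·(S₀ − S)·θ_c, so V = 0.401 × 2860 × (1190 − 18.3) × 11.5 / [2490 × (1 + 0.103 × 11.5)] = 1.55×10^7 / 5439 = 2841 m³.
F/M = Q·S₀ / (V·X) = 2860 × 1190 / (2841 × 2490) = 0.4811 g soluble BOD₅·(g VSS·d)⁻¹.

F/M ≈ 0.481 d⁻¹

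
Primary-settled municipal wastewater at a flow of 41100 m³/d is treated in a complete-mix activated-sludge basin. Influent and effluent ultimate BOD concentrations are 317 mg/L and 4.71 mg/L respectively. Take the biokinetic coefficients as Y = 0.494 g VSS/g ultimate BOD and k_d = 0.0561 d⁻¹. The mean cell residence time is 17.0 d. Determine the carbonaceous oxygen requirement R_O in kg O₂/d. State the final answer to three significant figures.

R_O ≈ 8230 kg O₂/d

Y_obs = Y / (1 + k_d θ_c) = 0.494 / (1 + 0.0561 × 17.0) = 0.494 / 1.954 = 0.2529.
ΔS = 317 − 4.71 = 312.3 mg/L, so the substrate removal rate is 41100 × 312.3/1000 = 12835 kg ultimate BOD/d.
Net sludge production P_X = 0.2529 × 12835 = 3245 kg VSS/d.
R_O = Q·ΔS − 1.42 P_X = 12835 − 4608 = 8227 kg O₂/d.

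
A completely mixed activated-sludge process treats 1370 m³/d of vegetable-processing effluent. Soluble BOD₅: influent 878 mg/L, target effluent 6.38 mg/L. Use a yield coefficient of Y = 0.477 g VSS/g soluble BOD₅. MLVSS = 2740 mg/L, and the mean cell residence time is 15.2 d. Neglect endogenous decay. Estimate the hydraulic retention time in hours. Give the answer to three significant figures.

τ ≈ 55.4 h

Biomass mass balance (decay neglected): V·X = Y·Q·(S₀ − S)·θ_c, so V = 0.477 × 1370 × (878 − 6.38) × 15.2 / 2740 = 3160 m³.
Hydraulic retention time τ = V/Q = 3160 / 1370 = 2.306 d = 55.35 h.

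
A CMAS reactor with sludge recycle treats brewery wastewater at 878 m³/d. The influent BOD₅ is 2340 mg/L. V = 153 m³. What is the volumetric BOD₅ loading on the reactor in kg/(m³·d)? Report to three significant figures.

Volumetric loading L_v = Q·S₀ / V = 878 × 2340 g/m³ / 153.0 m³ = 13428 g/(m³·d) = 13.43 kg BOD₅/(m³·d).

L_v ≈ 13.4 kg BOD₅/(m³·d)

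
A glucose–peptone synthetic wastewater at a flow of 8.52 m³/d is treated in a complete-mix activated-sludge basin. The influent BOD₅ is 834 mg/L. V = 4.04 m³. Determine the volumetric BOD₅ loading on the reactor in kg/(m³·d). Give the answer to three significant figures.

Applied BOD₅ load per unit volume = Q·S₀/V = (8.52 × 834/1000)/4.040 = 1.759 kg BOD₅·m⁻³·d⁻¹.

L_v ≈ 1.76 kg BOD₅/(m³·d)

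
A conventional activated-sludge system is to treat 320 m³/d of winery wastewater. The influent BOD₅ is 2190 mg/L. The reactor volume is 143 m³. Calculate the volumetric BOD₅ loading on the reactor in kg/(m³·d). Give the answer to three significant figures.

Applied BOD₅ load per unit volume = Q·S₀/V = (320 × 2190/1000)/143.0 = 4.901 kg BOD₅·m⁻³·d⁻¹.

L_v ≈ 4.90 kg BOD₅/(m³·d)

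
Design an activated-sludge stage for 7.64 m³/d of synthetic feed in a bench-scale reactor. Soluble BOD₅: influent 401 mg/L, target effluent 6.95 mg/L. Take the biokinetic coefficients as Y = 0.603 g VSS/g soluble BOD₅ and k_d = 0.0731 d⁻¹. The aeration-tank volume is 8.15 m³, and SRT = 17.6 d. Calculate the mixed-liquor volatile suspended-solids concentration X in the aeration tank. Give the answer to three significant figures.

X ≈ 1710 mg/L

X = Y·Q·ΔS·θ_c / [V·(1 + k_d θ_c)] = 0.603 × 7.64 × (401 − 6.95) × 17.6 / [8.15 × (1 + 0.0731 × 17.6)] = 1714 mg/L.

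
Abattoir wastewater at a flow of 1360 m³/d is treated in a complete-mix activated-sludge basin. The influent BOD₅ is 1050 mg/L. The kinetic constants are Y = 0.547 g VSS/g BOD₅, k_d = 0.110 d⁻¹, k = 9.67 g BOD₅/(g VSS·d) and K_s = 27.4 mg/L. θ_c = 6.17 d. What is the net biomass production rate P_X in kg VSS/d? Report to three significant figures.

P_X ≈ 465 kg VSS/d

Effluent substrate depends only on kinetics and SRT: S = K_s(1 + k_d θ_c) / [θ_c(Yk − k_d) − 1] = 27.4 × (1 + 0.110 × 6.17) / [6.17 × (0.547 × 9.67 − 0.110) − 1] = 46.00 / 30.96 = 1.486 mg/L.
The observed yield is Y_obs = Y/(1 + k_d·θ_c) = 0.547 / (1 + 0.110 × 6.17) = 0.547 / 1.679 = 0.3258 g VSS per g BOD₅ removed.
Substrate removed = Q·(S₀ − S) = 1360 m³/d × (1050 − 1.49) g/m³ = 1.43×10^6 g/d = 1426 kg/d.
Biomass produced: P_X = Y_obs·Q·ΔS = 0.3258 × 1426 ≈ 464.6 kg VSS/d.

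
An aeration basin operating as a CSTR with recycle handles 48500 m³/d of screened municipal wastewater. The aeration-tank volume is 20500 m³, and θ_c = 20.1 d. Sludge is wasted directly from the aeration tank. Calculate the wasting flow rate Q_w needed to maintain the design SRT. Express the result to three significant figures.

Q_w ≈ 1020 m³/d

For wasting at MLVSS concentration, Q_w = V/θ_c = 20500/20.1 = 1020 m³/d.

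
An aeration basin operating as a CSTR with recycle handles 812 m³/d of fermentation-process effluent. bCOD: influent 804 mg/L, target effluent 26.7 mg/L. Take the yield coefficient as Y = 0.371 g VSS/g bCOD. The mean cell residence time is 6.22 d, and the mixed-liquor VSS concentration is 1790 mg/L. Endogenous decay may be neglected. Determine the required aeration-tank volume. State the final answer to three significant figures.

With k_d = 0 the design equation reduces to V = Y Q (S₀−S) θ_c / X = 0.371 × 812 × (804 − 26.7) × 6.22 / 1790 = 813.7 m³.

V ≈ 814 m³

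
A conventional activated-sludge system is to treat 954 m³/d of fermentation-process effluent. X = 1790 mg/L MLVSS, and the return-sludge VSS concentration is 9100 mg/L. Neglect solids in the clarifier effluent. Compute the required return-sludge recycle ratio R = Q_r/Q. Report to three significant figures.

Mass balance around the secondary clarifier (neglecting effluent solids): R = X / (X_r − X) = 1790 / (9100 − 1790) = 0.2449.

R ≈ 0.245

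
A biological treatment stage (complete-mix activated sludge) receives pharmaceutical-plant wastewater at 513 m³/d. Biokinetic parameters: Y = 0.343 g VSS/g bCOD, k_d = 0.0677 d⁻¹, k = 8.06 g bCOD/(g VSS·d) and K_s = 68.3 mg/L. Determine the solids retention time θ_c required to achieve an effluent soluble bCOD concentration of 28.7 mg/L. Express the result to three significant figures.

Specific growth rate at S = 28.7 mg/L: μ = YkS/(K_s+S) = 0.343·8.06·28.7/(68.3+28.7) = 0.8180 d⁻¹.
Then 1/θ_c = μ − k_d = 0.8180 − 0.0677 = 0.7503 d⁻¹, giving θ_c = 1.333 d.

θ_c ≈ 1.33 d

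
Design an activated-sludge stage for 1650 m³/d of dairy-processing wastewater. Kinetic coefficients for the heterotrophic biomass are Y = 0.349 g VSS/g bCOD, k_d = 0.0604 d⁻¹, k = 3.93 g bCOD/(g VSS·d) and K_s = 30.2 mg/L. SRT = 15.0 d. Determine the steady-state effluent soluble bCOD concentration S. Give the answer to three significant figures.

S ≈ 3.08 mg/L

From the Monod/SRT balance for a CMAS, S = K_s·(1+k_d θ_c)/[θ_c·(Y k − k_d) − 1] = 30.2 × (1 + 0.0604 × 15.0) / [15.0 × (0.349 × 3.93 − 0.0604) − 1] = 57.56 / 18.67 = 3.083 mg/L.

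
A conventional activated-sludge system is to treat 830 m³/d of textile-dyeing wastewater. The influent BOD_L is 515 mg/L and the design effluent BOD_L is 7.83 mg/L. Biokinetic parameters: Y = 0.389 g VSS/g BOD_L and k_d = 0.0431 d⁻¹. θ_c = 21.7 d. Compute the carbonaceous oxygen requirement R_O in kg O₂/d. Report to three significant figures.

R_O ≈ 301 kg O₂/d

The observed yield is Y_obs = Y/(1 + k_d·θ_c) = 0.389 / (1 + 0.0431 × 21.7) = 0.389 / 1.935 = 0.2010 g VSS per g BOD_L removed.
Substrate removed = Q·(S₀ − S) = 830 m³/d × (515 − 7.83) g/m³ = 4.21×10^5 g/d = 421.0 kg/d.
Net sludge production P_X = 0.2010 × 421.0 = 84.61 kg VSS/d.
R_O = Q·(S₀ − S) − 1.42·P_X = 421.0 − 1.42 × 84.61 = 300.8 kg O₂/d.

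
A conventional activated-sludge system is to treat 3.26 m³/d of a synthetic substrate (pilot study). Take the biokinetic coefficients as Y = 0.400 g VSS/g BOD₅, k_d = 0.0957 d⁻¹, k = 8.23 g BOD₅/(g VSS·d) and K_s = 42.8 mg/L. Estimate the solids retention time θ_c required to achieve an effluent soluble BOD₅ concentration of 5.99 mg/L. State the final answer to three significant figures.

θ_c ≈ 3.24 d

From 1/θ_c = Y·k·S/(K_s + S) − k_d: Y·k·S/(K_s+S) = 0.400 × 8.23 × 5.99 / (42.8 + 5.99) = 0.4042 d⁻¹.
1/θ_c = 0.4042 − 0.0957 = 0.3085 d⁻¹, so θ_c = 3.242 d.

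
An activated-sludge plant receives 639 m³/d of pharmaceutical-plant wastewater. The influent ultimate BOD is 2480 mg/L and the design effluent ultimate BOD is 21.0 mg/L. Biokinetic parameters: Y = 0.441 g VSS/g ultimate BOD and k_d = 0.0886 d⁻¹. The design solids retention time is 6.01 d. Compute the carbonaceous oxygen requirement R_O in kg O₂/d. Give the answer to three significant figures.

Observed yield with endogenous decay: Y_obs = Y / (1 + k_d·θ_c) = 0.441 / (1 + 0.0886 × 6.01) = 0.441 / 1.532 = 0.2878 g VSS/g ultimate BOD.
Substrate removed = Q·(S₀ − S) = 639 m³/d × (2480 − 21.0) g/m³ = 1.57×10^6 g/d = 1571 kg/d.
Biomass synthesised: P_X = Y_obs × 1571 = 452.2 kg VSS/d.
Carbonaceous O₂ demand = substrate oxidised − cell-mass equivalent = 1571 − 1.42 × 452.2 = 929.2 kg O₂/d.

R_O ≈ 929 kg O₂/d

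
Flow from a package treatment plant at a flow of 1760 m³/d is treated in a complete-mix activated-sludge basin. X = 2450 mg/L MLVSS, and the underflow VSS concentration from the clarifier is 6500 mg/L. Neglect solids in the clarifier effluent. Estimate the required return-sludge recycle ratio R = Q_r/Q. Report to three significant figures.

R ≈ 0.605

Mass balance around the secondary clarifier (neglecting effluent solids): R = X / (X_r − X) = 2450 / (6500 − 2450) = 0.6049.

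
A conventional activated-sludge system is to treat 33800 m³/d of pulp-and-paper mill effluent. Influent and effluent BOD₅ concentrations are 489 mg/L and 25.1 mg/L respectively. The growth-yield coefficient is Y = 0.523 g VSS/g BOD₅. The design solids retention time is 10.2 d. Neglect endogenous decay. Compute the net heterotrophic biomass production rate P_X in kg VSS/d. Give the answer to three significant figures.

No decay correction is needed, so Y_obs = Y = 0.523.
Mass of BOD₅ removed per day: Q(S₀ − S) = 33800 × 463.9 g/m³ = 15680 kg/d.
Net biomass production P_X = Y_obs × Q·(S₀ − S) = 0.5230 × 15680 = 8201 kg VSS/d.

P_X ≈ 8200 kg VSS/d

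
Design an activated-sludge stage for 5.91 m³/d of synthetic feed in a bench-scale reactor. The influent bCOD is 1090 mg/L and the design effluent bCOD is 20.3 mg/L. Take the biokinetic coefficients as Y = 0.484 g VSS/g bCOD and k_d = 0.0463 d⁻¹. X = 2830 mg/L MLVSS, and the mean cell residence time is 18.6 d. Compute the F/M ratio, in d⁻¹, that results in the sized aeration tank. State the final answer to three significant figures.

Rearranging the biomass balance for a CMAS with decay, V = Y·Q·ΔS·θ_c / [X·(1+k_d θ_c)] = 0.484 × 5.91 × (1090 − 20.3) × 18.6 / [2830 × (1 + 0.0463 × 18.6)] = 5.69×10^4 / 5267 = 10.81 m³.
Food-to-microorganism ratio F/M = Q S₀ / (V X) = 5.91 × 1090 / (10.81 × 2830) = 0.2107 d⁻¹.

F/M ≈ 0.211 d⁻¹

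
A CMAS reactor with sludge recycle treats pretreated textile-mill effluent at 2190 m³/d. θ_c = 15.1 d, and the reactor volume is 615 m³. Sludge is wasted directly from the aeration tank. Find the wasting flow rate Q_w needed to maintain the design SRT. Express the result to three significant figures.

Q_w ≈ 40.7 m³/d

With mixed-liquor wasting, θ_c = V/Q_w, so Q_w = V/θ_c = 615.0/15.1 = 40.73 m³/d.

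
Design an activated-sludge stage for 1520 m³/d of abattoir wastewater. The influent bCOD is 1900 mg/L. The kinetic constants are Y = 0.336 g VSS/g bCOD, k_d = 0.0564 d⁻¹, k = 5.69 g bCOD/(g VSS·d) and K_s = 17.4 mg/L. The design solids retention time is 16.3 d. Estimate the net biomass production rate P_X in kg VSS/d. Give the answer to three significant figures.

P_X ≈ 505 kg VSS/d

From the Monod/SRT balance for a CMAS, S = K_s·(1+k_d θ_c)/[θ_c·(Y k − k_d) − 1] = 17.4 × (1 + 0.0564 × 16.3) / [16.3 × (0.336 × 5.69 − 0.0564) − 1] = 33.40 / 29.24 = 1.142 mg/L.
Correct the yield for decay: Y_obs = Y/(1 + k_d θ_c) = 0.336 / (1 + 0.0564 × 16.3) = 0.336 / 1.919 = 0.1751.
Mass of bCOD removed per day: Q(S₀ − S) = 1520 × 1899 g/m³ = 2886 kg/d.
Biomass produced: P_X = Y_obs·Q·ΔS = 0.1751 × 2886 ≈ 505.3 kg VSS/d.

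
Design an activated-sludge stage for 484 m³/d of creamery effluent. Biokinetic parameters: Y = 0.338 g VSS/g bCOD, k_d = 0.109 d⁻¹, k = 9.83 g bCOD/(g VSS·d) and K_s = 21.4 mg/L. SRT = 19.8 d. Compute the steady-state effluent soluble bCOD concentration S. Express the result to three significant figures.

S ≈ 1.08 mg/L

For a completely mixed reactor with recycle the Lawrence–McCarty relation gives S = K_s·(1 + k_d·θ_c) / [θ_c·(Y·k − k_d) − 1] = 21.4 × (1 + 0.109 × 19.8) / [19.8 × (0.338 × 9.83 − 0.109) − 1] = 67.59 / 62.63 = 1.079 mg/L.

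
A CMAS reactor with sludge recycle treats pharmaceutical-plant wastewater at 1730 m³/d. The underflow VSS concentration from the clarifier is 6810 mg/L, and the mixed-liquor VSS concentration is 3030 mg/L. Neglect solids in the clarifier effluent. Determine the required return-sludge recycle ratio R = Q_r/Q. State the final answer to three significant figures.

R = Q_r/Q = X/(X_r − X) = 3030 / (6810 − 3030) = 0.8016.

R ≈ 0.802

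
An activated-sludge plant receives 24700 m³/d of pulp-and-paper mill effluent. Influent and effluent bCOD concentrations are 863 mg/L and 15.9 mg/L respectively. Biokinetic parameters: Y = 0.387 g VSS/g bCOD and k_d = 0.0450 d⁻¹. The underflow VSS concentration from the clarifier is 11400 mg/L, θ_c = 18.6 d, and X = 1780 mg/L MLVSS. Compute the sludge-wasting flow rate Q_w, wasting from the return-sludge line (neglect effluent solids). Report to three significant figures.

Rearranging the biomass balance for a CMAS with decay, V = Y·Q·ΔS·θ_c / [X·(1+k_d θ_c)] = 0.387 × 24700 × (863 − 15.9) × 18.6 / [1780 × (1 + 0.0450 × 18.6)] = 1.51×10^8 / 3270 = 46060 m³.
Wasting from the return line (neglecting effluent solids): Q_w = V·X / (θ_c·X_r) = 46060 × 1780 / (18.6 × 11400) = 386.7 m³/d.

Q_w ≈ 387 m³/d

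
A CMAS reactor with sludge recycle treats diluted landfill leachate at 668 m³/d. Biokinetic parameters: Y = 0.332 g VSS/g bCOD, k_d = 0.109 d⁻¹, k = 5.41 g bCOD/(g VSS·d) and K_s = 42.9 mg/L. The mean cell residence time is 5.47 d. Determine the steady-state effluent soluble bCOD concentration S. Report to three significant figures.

S ≈ 8.32 mg/L

Effluent substrate depends only on kinetics and SRT: S = K_s(1 + k_d θ_c) / [θ_c(Yk − k_d) − 1] = 42.9 × (1 + 0.109 × 5.47) / [5.47 × (0.332 × 5.41 − 0.109) − 1] = 68.48 / 8.229 = 8.322 mg/L.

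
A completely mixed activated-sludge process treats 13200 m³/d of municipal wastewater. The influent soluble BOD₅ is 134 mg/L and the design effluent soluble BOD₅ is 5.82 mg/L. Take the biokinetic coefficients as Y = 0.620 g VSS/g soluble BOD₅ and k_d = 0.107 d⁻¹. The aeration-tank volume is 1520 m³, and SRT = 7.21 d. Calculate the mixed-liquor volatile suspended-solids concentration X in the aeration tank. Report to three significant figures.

From V·X·(1 + k_d·θ_c) = Y·Q·(S₀ − S)·θ_c: X = 0.620 × 13200 × (134 − 5.82) × 7.21 / [1520 × (1 + 0.107 × 7.21)] = 2809 mg/L.

X ≈ 2810 mg/L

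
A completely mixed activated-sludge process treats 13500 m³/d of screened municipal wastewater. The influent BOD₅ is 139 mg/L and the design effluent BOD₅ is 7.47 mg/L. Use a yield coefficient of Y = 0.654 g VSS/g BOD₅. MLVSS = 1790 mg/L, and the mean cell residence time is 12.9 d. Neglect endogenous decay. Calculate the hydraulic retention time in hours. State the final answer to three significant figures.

τ ≈ 14.9 h

Biomass mass balance (decay neglected): V·X = Y·Q·(S₀ − S)·θ_c, so V = 0.654 × 13500 × (139 − 7.47) × 12.9 / 1790 = 8369 m³.
Hydraulic retention time τ = V/Q = 8369 / 13500 = 0.6199 d = 14.88 h.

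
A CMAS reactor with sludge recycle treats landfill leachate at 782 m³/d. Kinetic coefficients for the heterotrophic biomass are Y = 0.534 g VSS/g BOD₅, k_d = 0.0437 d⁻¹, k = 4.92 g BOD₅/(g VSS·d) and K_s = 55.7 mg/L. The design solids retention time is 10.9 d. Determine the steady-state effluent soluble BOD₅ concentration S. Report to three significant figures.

S ≈ 3.03 mg/L

Effluent substrate depends only on kinetics and SRT: S = K_s(1 + k_d θ_c) / [θ_c(Yk − k_d) − 1] = 55.7 × (1 + 0.0437 × 10.9) / [10.9 × (0.534 × 4.92 − 0.0437) − 1] = 82.23 / 27.16 = 3.028 mg/L.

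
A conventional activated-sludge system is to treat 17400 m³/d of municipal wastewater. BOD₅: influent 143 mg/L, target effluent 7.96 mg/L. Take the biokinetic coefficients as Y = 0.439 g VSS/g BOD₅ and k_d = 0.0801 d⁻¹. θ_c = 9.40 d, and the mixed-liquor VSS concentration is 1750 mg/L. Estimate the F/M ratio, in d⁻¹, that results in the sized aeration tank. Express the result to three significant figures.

Rearranging the biomass balance for a CMAS with decay, V = Y·Q·ΔS·θ_c / [X·(1+k_d θ_c)] = 0.439 × 17400 × (143 − 7.96) × 9.40 / [1750 × (1 + 0.0801 × 9.40)] = 9.7×10^6 / 3068 = 3161 m³.
Food-to-microorganism ratio F/M = Q S₀ / (V X) = 17400 × 143 / (3161 × 1750) = 0.4498 d⁻¹.

F/M ≈ 0.450 d⁻¹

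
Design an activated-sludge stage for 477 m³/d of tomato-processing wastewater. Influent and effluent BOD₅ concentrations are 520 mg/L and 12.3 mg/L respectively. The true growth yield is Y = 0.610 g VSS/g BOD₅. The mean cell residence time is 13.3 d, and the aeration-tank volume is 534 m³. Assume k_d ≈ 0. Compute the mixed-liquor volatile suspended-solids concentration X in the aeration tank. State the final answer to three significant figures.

Without decay, X = Y Q (S₀−S) θ_c / V = 0.610 × 477 × (520 − 12.3) × 13.3 / 534 = 3679 mg/L.

X ≈ 3680 mg/L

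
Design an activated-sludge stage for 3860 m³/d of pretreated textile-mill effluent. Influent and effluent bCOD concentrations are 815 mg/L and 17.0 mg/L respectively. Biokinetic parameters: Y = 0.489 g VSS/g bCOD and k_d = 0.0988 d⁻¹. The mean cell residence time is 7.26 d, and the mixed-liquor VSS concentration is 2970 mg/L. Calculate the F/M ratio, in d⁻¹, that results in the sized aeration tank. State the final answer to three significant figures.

F/M ≈ 0.494 d⁻¹

From the SRT design equation V = Y Q (S₀−S) θ_c / [X (1 + k_d θ_c)] = 0.489 × 3860 × (815 − 17.0) × 7.26 / [2970 × (1 + 0.0988 × 7.26)] = 1.09×10^7 / 5100 = 2144 m³.
F/M = applied load / biomass = Q·S₀/(V·X) = 3860 × 815 / (2144 × 2970) = 0.4940 d⁻¹.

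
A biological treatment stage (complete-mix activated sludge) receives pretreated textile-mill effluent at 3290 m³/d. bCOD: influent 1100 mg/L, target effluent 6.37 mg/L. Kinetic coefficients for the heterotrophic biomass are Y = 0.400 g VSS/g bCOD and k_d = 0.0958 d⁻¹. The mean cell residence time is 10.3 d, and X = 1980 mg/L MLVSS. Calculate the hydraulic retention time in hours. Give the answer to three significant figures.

Steady-state biomass mass balance: V·X·(1 + k_d·θ_c) = Y·Q·(S₀ − S)·θ_c, so V = 0.400 × 3290 × (1100 − 6.37) × 10.3 / [1980 × (1 + 0.0958 × 10.3)] = 1.48×10^7 / 3934 = 3768 m³.
HRT = V/Q = 3768 m³ / 3290 m³·d⁻¹ = 1.145 d × 24 = 27.49 h.

τ ≈ 27.5 h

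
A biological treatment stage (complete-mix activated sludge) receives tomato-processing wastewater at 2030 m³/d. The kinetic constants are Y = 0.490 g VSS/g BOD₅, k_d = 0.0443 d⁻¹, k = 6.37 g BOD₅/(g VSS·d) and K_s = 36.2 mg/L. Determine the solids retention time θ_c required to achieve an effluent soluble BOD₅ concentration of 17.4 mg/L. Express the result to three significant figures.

θ_c ≈ 1.03 d

Specific growth rate at S = 17.4 mg/L: μ = YkS/(K_s+S) = 0.490·6.37·17.4/(36.2+17.4) = 1.013 d⁻¹.
1/θ_c = 1.013 − 0.0443 = 0.9690 d⁻¹, so θ_c = 1.032 d.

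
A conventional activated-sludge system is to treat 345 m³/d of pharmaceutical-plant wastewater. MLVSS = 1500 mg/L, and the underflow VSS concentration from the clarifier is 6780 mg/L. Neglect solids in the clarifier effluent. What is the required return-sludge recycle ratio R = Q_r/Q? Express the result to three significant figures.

Mass balance around the secondary clarifier (neglecting effluent solids): R = X / (X_r − X) = 1500 / (6780 − 1500) = 0.2841.

R ≈ 0.284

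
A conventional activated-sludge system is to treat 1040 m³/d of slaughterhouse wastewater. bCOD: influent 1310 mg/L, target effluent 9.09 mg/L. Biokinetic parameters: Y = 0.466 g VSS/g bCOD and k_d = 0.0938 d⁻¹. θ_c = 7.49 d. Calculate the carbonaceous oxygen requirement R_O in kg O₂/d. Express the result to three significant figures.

Y_obs = Y / (1 + k_d θ_c) = 0.466 / (1 + 0.0938 × 7.49) = 0.466 / 1.703 = 0.2737.
Substrate removed = Q·(S₀ − S) = 1040 m³/d × (1310 − 9.09) g/m³ = 1.35×10^6 g/d = 1353 kg/d.
Net sludge production P_X = 0.2737 × 1353 = 370.3 kg VSS/d.
R_O = Q·ΔS − 1.42 P_X = 1353 − 525.8 = 827.1 kg O₂/d.

R_O ≈ 827 kg O₂/d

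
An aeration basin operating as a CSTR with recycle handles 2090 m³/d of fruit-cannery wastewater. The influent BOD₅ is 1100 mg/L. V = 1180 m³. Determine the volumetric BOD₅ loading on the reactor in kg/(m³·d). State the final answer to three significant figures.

L_v ≈ 1.95 kg BOD₅/(m³·d)

Applied BOD₅ load per unit volume = Q·S₀/V = (2090 × 1100/1000)/1180 = 1.948 kg BOD₅·m⁻³·d⁻¹.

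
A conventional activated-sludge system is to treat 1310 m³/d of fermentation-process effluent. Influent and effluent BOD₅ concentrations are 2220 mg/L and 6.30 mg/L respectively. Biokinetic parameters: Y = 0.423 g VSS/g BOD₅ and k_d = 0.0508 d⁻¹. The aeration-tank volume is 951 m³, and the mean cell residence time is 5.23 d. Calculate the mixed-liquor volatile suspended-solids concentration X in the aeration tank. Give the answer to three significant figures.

X ≈ 5330 mg/L

X = Y·Q·ΔS·θ_c / [V·(1 + k_d θ_c)] = 0.423 × 1310 × (2220 − 6.30) × 5.23 / [951 × (1 + 0.0508 × 5.23)] = 5330 mg/L.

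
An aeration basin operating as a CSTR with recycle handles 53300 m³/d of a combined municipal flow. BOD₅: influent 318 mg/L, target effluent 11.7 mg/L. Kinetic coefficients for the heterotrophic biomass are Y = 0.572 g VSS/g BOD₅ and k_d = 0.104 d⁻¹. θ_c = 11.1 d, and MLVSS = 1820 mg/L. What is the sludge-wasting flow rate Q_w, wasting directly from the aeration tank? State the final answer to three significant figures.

Q_w ≈ 2380 m³/d

From the SRT design equation V = Y Q (S₀−S) θ_c / [X (1 + k_d θ_c)] = 0.572 × 53300 × (318 − 11.7) × 11.1 / [1820 × (1 + 0.104 × 11.1)] = 1.04×10^8 / 3921 = 26436 m³.
With mixed-liquor wasting, θ_c = V/Q_w, so Q_w = V/θ_c = 26436/11.1 = 2382 m³/d.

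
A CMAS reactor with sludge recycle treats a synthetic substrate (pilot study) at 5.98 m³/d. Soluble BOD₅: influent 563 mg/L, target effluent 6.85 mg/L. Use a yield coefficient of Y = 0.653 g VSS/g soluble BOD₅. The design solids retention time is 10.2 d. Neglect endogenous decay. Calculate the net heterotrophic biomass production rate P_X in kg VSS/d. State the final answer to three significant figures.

P_X ≈ 2.17 kg VSS/d

Since k_d ≈ 0, Y_obs = Y = 0.653 g VSS/g soluble BOD₅.
Q·(S₀ − S) = 5.98 × (563 − 6.85) × 10⁻³ = 3.326 kg/d removed.
Biomass produced: P_X = Y_obs·Q·ΔS = 0.6530 × 3.326 ≈ 2.172 kg VSS/d.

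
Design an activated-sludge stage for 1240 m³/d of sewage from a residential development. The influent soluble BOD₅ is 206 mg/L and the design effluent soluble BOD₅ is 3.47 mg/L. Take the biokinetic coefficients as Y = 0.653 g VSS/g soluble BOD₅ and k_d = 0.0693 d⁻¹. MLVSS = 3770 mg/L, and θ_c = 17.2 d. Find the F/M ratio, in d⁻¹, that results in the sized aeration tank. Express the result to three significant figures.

Rearranging the biomass balance for a CMAS with decay, V = Y·Q·ΔS·θ_c / [X·(1+k_d θ_c)] = 0.653 × 1240 × (206 − 3.47) × 17.2 / [3770 × (1 + 0.0693 × 17.2)] = 2.82×10^6 / 8264 = 341.3 m³.
Food-to-microorganism ratio F/M = Q S₀ / (V X) = 1240 × 206 / (341.3 × 3770) = 0.1985 d⁻¹.

F/M ≈ 0.199 d⁻¹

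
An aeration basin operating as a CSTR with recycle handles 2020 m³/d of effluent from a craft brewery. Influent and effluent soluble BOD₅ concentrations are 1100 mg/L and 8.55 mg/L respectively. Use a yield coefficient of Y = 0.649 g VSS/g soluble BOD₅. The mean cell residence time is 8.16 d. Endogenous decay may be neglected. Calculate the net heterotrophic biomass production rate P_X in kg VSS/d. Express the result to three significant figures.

Since k_d ≈ 0, Y_obs = Y = 0.649 g VSS/g soluble BOD₅.
Q·(S₀ − S) = 2020 × (1100 − 8.55) × 10⁻³ = 2205 kg/d removed.
So the net sludge growth is P_X = 0.6490 × 2205 = 1431 kg VSS/d.

P_X ≈ 1430 kg VSS/d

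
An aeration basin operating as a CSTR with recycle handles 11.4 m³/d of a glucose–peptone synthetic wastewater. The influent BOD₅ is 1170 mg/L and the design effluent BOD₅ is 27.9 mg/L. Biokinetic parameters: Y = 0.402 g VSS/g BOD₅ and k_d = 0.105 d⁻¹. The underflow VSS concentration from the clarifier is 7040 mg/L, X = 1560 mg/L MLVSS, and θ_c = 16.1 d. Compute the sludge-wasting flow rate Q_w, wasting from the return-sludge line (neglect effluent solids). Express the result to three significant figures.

From the SRT design equation V = Y Q (S₀−S) θ_c / [X (1 + k_d θ_c)] = 0.402 × 11.4 × (1170 − 27.9) × 16.1 / [1560 × (1 + 0.105 × 16.1)] = 8.43×10^4 / 4197 = 20.08 m³.
θ_c = V·X/(Q_w·X_r) when wasting from the recycle, so Q_w = V·X/(θ_c·X_r) = 20.08 × 1560 / (16.1 × 7040) = 0.2763 m³/d.

Q_w ≈ 0.276 m³/d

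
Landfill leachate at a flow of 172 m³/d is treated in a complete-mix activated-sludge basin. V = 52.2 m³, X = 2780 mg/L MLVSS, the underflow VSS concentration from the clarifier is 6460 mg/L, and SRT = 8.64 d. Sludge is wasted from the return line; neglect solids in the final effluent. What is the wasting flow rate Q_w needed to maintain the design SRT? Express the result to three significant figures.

Wasting from the return line (neglecting effluent solids): Q_w = V·X / (θ_c·X_r) = 52.20 × 2780 / (8.64 × 6460) = 2.600 m³/d.

Q_w ≈ 2.60 m³/d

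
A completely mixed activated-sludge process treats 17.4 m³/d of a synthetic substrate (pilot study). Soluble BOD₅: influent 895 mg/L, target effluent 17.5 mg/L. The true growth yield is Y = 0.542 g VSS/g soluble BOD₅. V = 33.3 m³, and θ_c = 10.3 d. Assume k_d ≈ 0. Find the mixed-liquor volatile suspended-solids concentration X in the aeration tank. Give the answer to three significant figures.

Without decay, X = Y Q (S₀−S) θ_c / V = 0.542 × 17.4 × (895 − 17.5) × 10.3 / 33.3 = 2560 mg/L.

X ≈ 2560 mg/L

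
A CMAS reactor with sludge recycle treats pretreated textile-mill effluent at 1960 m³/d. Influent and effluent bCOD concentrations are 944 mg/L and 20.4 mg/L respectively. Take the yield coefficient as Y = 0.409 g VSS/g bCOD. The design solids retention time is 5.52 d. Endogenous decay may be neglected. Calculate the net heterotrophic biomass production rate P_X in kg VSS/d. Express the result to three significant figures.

P_X ≈ 740 kg VSS/d

No decay correction is needed, so Y_obs = Y = 0.409.
Q·(S₀ − S) = 1960 × (944 − 20.4) × 10⁻³ = 1810 kg/d removed.
Biomass produced: P_X = Y_obs·Q·ΔS = 0.4090 × 1810 ≈ 740.4 kg VSS/d.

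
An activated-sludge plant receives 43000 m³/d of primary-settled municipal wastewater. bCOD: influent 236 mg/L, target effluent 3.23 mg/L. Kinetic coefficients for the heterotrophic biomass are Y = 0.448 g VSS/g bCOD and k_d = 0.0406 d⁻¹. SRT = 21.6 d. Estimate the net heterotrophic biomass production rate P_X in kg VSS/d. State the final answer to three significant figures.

Correct the yield for decay: Y_obs = Y/(1 + k_d θ_c) = 0.448 / (1 + 0.0406 × 21.6) = 0.448 / 1.877 = 0.2387.
Substrate removed = Q·(S₀ − S) = 43000 m³/d × (236 − 3.23) g/m³ = 1×10^7 g/d = 10009 kg/d.
Biomass produced: P_X = Y_obs·Q·ΔS = 0.2387 × 10009 ≈ 2389 kg VSS/d.

P_X ≈ 2390 kg VSS/d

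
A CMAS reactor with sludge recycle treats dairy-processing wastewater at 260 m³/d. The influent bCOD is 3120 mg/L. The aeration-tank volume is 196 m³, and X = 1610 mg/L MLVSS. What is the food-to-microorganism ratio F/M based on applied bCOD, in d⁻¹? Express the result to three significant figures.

F/M ≈ 2.57 d⁻¹

Food-to-microorganism ratio F/M = Q S₀ / (V X) = 260 × 3120 / (196.0 × 1610) = 2.571 d⁻¹.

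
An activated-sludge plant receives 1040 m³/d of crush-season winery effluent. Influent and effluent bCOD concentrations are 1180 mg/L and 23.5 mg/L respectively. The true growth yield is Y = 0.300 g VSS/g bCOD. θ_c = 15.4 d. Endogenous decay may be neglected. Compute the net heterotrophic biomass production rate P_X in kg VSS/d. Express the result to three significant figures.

P_X ≈ 361 kg VSS/d

With endogenous decay neglected, the observed yield equals the true yield: Y_obs = Y = 0.300 g VSS/g bCOD.
Mass of bCOD removed per day: Q(S₀ − S) = 1040 × 1156 g/m³ = 1203 kg/d.
So the net sludge growth is P_X = 0.3000 × 1203 = 360.8 kg VSS/d.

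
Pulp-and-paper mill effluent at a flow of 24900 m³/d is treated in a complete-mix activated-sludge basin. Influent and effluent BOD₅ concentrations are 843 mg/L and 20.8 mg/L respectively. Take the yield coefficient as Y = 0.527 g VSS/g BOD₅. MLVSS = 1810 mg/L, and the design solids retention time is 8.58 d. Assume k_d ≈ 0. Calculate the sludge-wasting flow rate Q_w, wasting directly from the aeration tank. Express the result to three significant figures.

Biomass mass balance (decay neglected): V·X = Y·Q·(S₀ − S)·θ_c, so V = 0.527 × 24900 × (843 − 20.8) × 8.58 / 1810 = 51144 m³.
For wasting at MLVSS concentration, Q_w = V/θ_c = 51144/8.58 = 5961 m³/d.

Q_w ≈ 5960 m³/d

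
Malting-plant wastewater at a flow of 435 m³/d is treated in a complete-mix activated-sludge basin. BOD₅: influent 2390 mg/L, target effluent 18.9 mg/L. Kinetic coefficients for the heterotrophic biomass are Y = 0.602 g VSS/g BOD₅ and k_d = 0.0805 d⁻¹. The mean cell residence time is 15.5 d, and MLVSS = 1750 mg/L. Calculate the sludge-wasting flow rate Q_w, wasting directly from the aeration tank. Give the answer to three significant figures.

Rearranging the biomass balance for a CMAS with decay, V = Y·Q·ΔS·θ_c / [X·(1+k_d θ_c)] = 0.602 × 435 × (2390 − 18.9) × 15.5 / [1750 × (1 + 0.0805 × 15.5)] = 9.62×10^6 / 3934 = 2447 m³.
With mixed-liquor wasting, θ_c = V/Q_w, so Q_w = V/θ_c = 2447/15.5 = 157.9 m³/d.

Q_w ≈ 158 m³/d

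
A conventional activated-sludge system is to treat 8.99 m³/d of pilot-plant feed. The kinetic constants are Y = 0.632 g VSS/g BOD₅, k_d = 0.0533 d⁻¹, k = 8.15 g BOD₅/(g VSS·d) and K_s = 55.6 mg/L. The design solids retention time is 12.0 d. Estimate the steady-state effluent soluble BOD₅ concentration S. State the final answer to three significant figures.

For a completely mixed reactor with recycle the Lawrence–McCarty relation gives S = K_s·(1 + k_d·θ_c) / [θ_c·(Y·k − k_d) − 1] = 55.6 × (1 + 0.0533 × 12.0) / [12.0 × (0.632 × 8.15 − 0.0533) − 1] = 91.16 / 60.17 = 1.515 mg/L.

S ≈ 1.52 mg/L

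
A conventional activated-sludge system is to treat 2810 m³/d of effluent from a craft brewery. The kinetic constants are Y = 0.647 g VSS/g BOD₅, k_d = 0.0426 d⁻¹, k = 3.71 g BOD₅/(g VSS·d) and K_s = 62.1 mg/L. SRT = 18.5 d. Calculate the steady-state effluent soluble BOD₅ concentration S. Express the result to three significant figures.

S ≈ 2.61 mg/L

For a completely mixed reactor with recycle the Lawrence–McCarty relation gives S = K_s·(1 + k_d·θ_c) / [θ_c·(Y·k − k_d) − 1] = 62.1 × (1 + 0.0426 × 18.5) / [18.5 × (0.647 × 3.71 − 0.0426) − 1] = 111.0 / 42.62 = 2.605 mg/L.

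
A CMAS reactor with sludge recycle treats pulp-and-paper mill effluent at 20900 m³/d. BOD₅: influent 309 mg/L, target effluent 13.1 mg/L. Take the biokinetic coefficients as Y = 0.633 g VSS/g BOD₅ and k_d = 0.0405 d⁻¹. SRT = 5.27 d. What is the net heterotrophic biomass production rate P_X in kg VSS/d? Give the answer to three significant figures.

P_X ≈ 3230 kg VSS/d

Observed yield with endogenous decay: Y_obs = Y / (1 + k_d·θ_c) = 0.633 / (1 + 0.0405 × 5.27) = 0.633 / 1.213 = 0.5217 g VSS/g BOD₅.
Q·(S₀ − S) = 20900 × (309 − 13.1) × 10⁻³ = 6184 kg/d removed.
P_X = Y_obs · Q(S₀ − S) = 0.5217 × 6184 = 3226 kg VSS/d.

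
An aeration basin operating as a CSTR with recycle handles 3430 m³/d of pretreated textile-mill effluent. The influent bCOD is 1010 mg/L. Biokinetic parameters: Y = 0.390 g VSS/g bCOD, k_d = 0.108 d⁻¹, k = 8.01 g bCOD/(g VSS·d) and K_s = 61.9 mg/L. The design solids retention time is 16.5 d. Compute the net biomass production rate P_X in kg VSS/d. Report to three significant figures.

P_X ≈ 484 kg VSS/d

Effluent substrate depends only on kinetics and SRT: S = K_s(1 + k_d θ_c) / [θ_c(Yk − k_d) − 1] = 61.9 × (1 + 0.108 × 16.5) / [16.5 × (0.390 × 8.01 − 0.108) − 1] = 172.2 / 48.76 = 3.532 mg/L.
Correct the yield for decay: Y_obs = Y/(1 + k_d θ_c) = 0.390 / (1 + 0.108 × 16.5) = 0.390 / 2.782 = 0.1402.
Substrate removed = Q·(S₀ − S) = 3430 m³/d × (1010 − 3.53) g/m³ = 3.45×10^6 g/d = 3452 kg/d.
Biomass produced: P_X = Y_obs·Q·ΔS = 0.1402 × 3452 ≈ 484.0 kg VSS/d.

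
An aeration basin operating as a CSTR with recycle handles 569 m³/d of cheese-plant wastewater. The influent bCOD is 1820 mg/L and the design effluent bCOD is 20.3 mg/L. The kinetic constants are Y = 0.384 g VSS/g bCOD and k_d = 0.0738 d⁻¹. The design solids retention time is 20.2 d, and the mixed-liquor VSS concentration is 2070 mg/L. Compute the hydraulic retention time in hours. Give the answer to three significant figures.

From the SRT design equation V = Y Q (S₀−S) θ_c / [X (1 + k_d θ_c)] = 0.384 × 569 × (1820 − 20.3) × 20.2 / [2070 × (1 + 0.0738 × 20.2)] = 7.94×10^6 / 5156 = 1541 m³.
HRT = V/Q = 1541 m³ / 569 m³·d⁻¹ = 2.708 d × 24 = 64.98 h.

τ ≈ 65.0 h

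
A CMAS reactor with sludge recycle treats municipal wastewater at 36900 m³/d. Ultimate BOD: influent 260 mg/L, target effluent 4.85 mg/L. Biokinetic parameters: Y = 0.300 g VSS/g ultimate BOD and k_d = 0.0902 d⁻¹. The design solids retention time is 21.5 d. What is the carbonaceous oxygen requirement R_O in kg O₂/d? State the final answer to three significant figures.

R_O ≈ 8050 kg O₂/d

Y_obs = Y / (1 + k_d θ_c) = 0.300 / (1 + 0.0902 × 21.5) = 0.300 / 2.939 = 0.1021.
Mass of ultimate BOD removed per day: Q(S₀ − S) = 36900 × 255.2 g/m³ = 9415 kg/d.
Net sludge production P_X = 0.1021 × 9415 = 960.9 kg VSS/d.
Carbonaceous O₂ demand = substrate oxidised − cell-mass equivalent = 9415 − 1.42 × 960.9 = 8050 kg O₂/d.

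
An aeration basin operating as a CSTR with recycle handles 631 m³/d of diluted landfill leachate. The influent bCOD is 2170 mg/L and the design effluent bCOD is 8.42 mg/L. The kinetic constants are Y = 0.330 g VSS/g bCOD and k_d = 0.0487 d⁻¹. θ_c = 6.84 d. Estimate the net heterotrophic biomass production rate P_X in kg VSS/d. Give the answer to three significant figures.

Correct the yield for decay: Y_obs = Y/(1 + k_d θ_c) = 0.330 / (1 + 0.0487 × 6.84) = 0.330 / 1.333 = 0.2475.
Substrate removed = Q·(S₀ − S) = 631 m³/d × (2170 − 8.42) g/m³ = 1.36×10^6 g/d = 1364 kg/d.
Net biomass production P_X = Y_obs × Q·(S₀ − S) = 0.2475 × 1364 = 337.6 kg VSS/d.

P_X ≈ 338 kg VSS/d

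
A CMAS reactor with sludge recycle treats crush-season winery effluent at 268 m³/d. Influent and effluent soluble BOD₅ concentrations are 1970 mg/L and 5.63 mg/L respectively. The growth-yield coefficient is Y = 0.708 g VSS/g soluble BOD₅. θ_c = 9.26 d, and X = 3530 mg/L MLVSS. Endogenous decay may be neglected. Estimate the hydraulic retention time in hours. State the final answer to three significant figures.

With k_d = 0 the design equation reduces to V = Y Q (S₀−S) θ_c / X = 0.708 × 268 × (1970 − 5.63) × 9.26 / 3530 = 977.7 m³.
Hydraulic retention time τ = V/Q = 977.7 / 268 = 3.648 d = 87.56 h.

τ ≈ 87.6 h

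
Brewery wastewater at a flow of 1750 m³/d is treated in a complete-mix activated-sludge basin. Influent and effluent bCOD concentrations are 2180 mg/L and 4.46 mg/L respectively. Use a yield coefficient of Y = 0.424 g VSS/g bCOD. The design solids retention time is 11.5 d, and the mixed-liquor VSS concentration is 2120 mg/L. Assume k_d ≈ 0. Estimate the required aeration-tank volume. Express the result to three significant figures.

Biomass mass balance (decay neglected): V·X = Y·Q·(S₀ − S)·θ_c, so V = 0.424 × 1750 × (2180 − 4.46) × 11.5 / 2120 = 8757 m³.

V ≈ 8760 m³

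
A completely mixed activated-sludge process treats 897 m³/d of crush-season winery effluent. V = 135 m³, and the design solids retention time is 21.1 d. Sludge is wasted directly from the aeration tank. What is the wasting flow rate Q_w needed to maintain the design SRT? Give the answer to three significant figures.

Wasting from the aeration tank: Q_w = V / θ_c = 135.0 / 21.1 = 6.398 m³/d.

Q_w ≈ 6.40 m³/d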